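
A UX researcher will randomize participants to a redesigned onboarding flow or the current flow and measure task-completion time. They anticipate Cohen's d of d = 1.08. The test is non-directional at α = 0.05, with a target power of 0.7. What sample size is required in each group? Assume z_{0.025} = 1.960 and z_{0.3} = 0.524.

n = 11 per group

For two independent groups with equal n: n = 2·((z_{α/2} + z_β) / d)².
z_{α/2} + z_β = 1.960 + 0.524 = 2.484.
n = 2 × (2.484 / 1.08)² = 2 × 2.300² = 2 × 5.29 = 10.6.
Round up to the next whole participant.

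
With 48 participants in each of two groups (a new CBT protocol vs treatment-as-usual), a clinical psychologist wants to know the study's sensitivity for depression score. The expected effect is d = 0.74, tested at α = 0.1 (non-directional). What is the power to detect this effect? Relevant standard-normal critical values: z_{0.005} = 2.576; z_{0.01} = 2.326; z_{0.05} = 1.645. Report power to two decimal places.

For two equal groups, power = Φ(d·√(n/2) − z_{α/2}).
d·√(n/2) = 0.74 × √(48/2) = 0.74 × 4.899 = 3.625.
z_β = 3.625 − 1.645 = 1.980.
Power = Φ(1.980) = 0.976.

power ≈ 0.98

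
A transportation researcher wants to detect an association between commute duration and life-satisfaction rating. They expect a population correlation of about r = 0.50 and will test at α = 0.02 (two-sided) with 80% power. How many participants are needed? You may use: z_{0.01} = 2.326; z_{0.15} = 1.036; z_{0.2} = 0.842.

Fisher's z: C = ½·ln((1+r)/(1−r)) = ½·ln(3.0000) = 0.5493.
n = ((z_{α/2} + z_β)/C)² + 3.
(2.326 + 0.842) / 0.5493 = 3.168 / 0.5493 = 5.767.
n = 5.767² + 3 = 33.26 + 3 = 36.3.
Round up.

n = 37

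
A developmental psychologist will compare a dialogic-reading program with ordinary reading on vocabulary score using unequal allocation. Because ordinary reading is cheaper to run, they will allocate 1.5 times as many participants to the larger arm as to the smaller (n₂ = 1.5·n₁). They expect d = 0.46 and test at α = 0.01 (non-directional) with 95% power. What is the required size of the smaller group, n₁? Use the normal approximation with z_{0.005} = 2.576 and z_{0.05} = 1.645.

With allocation ratio k = n₂/n₁ = 1.5, Var(x̄₁−x̄₂) = σ²(1/n₁ + 1/(k·n₁)) = σ²·(k+1)/(k·n₁).
So n₁ = (1 + 1/k)·((z_{α/2} + z_β)/d)² = 1.667 × (4.221/0.46)².
n₁ = 1.667 × 84.20 = 140.3.
Round up: n₁ = 141, giving n₂ = ⌈1.5 × 141⌉ = ⌈211.5⌉ = 212.

n₁ = 141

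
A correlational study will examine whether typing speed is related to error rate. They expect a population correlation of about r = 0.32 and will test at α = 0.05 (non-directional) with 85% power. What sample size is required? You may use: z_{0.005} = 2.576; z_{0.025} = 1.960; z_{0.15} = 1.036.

n = 85

Fisher's z: C = ½·ln((1+r)/(1−r)) = ½·ln(1.9412) = 0.3316.
n = ((z_{α/2} + z_β)/C)² + 3.
(1.960 + 1.036) / 0.3316 = 2.996 / 0.3316 = 9.035.
n = 9.035² + 3 = 81.63 + 3 = 84.6.
Round up.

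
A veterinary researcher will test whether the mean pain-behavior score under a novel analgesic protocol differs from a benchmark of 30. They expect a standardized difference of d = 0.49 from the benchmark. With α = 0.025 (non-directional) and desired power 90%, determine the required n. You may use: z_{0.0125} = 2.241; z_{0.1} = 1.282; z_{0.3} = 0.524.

For a one-sample test: n = ((z_{α/2} + z_β) / d)².
z_{α/2} + z_β = 2.241 + 1.282 = 3.523.
n = (3.523 / 0.49)² = 7.190² = 51.69.
Round up.

n = 52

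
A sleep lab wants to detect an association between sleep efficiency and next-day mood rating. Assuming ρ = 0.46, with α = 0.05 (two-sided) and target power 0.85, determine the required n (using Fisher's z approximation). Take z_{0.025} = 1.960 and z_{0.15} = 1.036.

n = 40

Fisher's z: C = ½·ln((1+r)/(1−r)) = ½·ln(2.7037) = 0.4973.
n = ((z_{α/2} + z_β)/C)² + 3.
(1.960 + 1.036) / 0.4973 = 2.996 / 0.4973 = 6.025.
n = 6.025² + 3 = 36.29 + 3 = 39.3.
Round up.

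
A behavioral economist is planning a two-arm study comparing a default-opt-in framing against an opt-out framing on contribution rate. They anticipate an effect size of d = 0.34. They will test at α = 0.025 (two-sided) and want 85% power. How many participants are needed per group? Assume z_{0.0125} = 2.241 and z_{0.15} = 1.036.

For two independent groups with equal n: n = 2·((z_{α/2} + z_β) / d)².
z_{α/2} + z_β = 2.241 + 1.036 = 3.277.
n = 2 × (3.277 / 0.34)² = 2 × 9.638² = 2 × 92.90 = 185.8.
Round up to the next whole participant.

n = 186 per group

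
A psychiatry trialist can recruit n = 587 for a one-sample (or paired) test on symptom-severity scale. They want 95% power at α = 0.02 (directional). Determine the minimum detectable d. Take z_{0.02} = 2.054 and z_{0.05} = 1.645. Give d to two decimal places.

For a single sample (or paired design) of n = 587: d_min = (z_{α} + z_β)/√n.
z-sum = 2.054 + 1.645 = 3.699.
d_min = 3.699 / √587 = 3.699 / 24.228 = 0.153.

d_min ≈ 0.15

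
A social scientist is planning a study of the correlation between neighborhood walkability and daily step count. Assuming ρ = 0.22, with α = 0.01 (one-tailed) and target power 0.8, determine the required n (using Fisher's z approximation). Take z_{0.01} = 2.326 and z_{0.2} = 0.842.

Fisher's z: C = ½·ln((1+r)/(1−r)) = ½·ln(1.5641) = 0.2237.
n = ((z_{α} + z_β)/C)² + 3.
(2.326 + 0.842) / 0.2237 = 3.168 / 0.2237 = 14.162.
n = 14.162² + 3 = 200.56 + 3 = 203.6.
Round up.

n = 204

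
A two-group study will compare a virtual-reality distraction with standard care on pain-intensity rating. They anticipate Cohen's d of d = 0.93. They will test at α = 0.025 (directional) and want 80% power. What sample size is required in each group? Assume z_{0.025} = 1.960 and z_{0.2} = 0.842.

n = 19 per group

For two independent groups with equal n: n = 2·((z_{α} + z_β) / d)².
z_{α} + z_β = 1.960 + 0.842 = 2.802.
n = 2 × (2.802 / 0.93)² = 2 × 3.013² = 2 × 9.08 = 18.2.
Round up to the next whole participant.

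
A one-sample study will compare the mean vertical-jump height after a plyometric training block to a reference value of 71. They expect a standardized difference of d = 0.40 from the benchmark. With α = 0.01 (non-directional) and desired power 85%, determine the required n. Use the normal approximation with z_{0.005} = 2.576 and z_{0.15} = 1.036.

For a one-sample test: n = ((z_{α/2} + z_β) / d)².
z_{α/2} + z_β = 2.576 + 1.036 = 3.612.
n = (3.612 / 0.40)² = 9.030² = 81.54.
Round up.

n = 82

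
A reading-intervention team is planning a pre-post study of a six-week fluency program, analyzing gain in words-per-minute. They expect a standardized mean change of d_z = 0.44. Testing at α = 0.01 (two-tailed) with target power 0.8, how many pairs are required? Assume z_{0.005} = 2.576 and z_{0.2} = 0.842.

For a paired (one-sample on differences) test: n = ((z_{α/2} + z_β) / d)².
z_{α/2} + z_β = 2.576 + 0.842 = 3.418.
n = (3.418 / 0.44)² = 7.768² = 60.34.
Round up.

n = 61 pairs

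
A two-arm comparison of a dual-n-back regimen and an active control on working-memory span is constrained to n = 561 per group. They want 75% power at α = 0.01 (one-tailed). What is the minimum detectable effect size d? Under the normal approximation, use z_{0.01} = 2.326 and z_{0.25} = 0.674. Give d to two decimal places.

For two independent groups of n = 561 each: d_min = (z_{α} + z_β)·√(2/n).
z-sum = 2.326 + 0.674 = 3.000.
d_min = 3.000 × √(2/561) = 3.000 × 0.0597 = 0.179.

d_min ≈ 0.18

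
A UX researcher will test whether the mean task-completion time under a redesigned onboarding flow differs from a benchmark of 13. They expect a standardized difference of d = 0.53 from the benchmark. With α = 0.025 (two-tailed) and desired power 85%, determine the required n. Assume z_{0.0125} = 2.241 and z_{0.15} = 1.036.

For a one-sample test: n = ((z_{α/2} + z_β) / d)².
z_{α/2} + z_β = 2.241 + 1.036 = 3.277.
n = (3.277 / 0.53)² = 6.183² = 38.23.
Round up.

n = 39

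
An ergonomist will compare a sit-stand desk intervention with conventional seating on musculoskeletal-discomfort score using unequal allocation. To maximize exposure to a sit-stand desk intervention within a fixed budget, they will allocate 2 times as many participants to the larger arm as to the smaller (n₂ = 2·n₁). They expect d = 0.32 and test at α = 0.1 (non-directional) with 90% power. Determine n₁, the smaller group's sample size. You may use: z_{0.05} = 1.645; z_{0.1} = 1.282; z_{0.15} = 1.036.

With allocation ratio k = n₂/n₁ = 2, Var(x̄₁−x̄₂) = σ²(1/n₁ + 1/(k·n₁)) = σ²·(k+1)/(k·n₁).
So n₁ = (1 + 1/k)·((z_{α/2} + z_β)/d)² = 1.500 × (2.927/0.32)².
n₁ = 1.500 × 83.67 = 125.5.
Round up: n₁ = 126, giving n₂ = 2 × 126 = 252.

n₁ = 126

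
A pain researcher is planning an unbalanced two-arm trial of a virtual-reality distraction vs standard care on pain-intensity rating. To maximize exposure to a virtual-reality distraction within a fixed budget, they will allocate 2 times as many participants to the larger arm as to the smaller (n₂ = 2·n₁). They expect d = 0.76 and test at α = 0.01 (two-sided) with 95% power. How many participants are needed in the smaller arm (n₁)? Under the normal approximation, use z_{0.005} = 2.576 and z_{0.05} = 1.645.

n₁ = 47

With allocation ratio k = n₂/n₁ = 2, Var(x̄₁−x̄₂) = σ²(1/n₁ + 1/(k·n₁)) = σ²·(k+1)/(k·n₁).
So n₁ = (1 + 1/k)·((z_{α/2} + z_β)/d)² = 1.500 × (4.221/0.76)².
n₁ = 1.500 × 30.85 = 46.3.
Round up: n₁ = 47, giving n₂ = 2 × 47 = 94.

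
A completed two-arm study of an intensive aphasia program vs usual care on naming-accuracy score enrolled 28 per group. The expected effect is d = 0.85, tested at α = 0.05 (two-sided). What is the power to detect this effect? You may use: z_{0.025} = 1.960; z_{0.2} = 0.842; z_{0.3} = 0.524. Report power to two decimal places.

power ≈ 0.89

For two equal groups, power = Φ(d·√(n/2) − z_{α/2}).
d·√(n/2) = 0.85 × √(28/2) = 0.85 × 3.742 = 3.180.
z_β = 3.180 − 1.960 = 1.220.
Power = Φ(1.220) = 0.889.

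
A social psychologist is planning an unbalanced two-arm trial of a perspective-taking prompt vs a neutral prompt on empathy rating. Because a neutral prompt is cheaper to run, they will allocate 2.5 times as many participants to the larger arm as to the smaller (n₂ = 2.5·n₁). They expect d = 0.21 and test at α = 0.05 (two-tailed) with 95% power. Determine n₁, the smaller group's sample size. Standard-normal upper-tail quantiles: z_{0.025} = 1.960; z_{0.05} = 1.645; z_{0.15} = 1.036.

With allocation ratio k = n₂/n₁ = 2.5, Var(x̄₁−x̄₂) = σ²(1/n₁ + 1/(k·n₁)) = σ²·(k+1)/(k·n₁).
So n₁ = (1 + 1/k)·((z_{α/2} + z_β)/d)² = 1.400 × (3.605/0.21)².
n₁ = 1.400 × 294.69 = 412.6.
Round up: n₁ = 413, giving n₂ = ⌈2.5 × 413⌉ = ⌈1032.5⌉ = 1033.

n₁ = 413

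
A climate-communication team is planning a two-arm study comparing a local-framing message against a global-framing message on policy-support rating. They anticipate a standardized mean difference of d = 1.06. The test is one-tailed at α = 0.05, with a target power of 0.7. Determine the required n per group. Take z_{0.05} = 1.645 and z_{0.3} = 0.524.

For two independent groups with equal n: n = 2·((z_{α} + z_β) / d)².
z_{α} + z_β = 1.645 + 0.524 = 2.169.
n = 2 × (2.169 / 1.06)² = 2 × 2.046² = 2 × 4.19 = 8.4.
Round up to the next whole participant.

n = 9 per group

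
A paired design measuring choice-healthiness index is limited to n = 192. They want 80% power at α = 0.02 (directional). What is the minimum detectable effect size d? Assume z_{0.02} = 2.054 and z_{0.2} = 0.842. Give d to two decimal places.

For a single sample (or paired design) of n = 192: d_min = (z_{α} + z_β)/√n.
z-sum = 2.054 + 0.842 = 2.896.
d_min = 2.896 / √192 = 2.896 / 13.856 = 0.209.

d_min ≈ 0.21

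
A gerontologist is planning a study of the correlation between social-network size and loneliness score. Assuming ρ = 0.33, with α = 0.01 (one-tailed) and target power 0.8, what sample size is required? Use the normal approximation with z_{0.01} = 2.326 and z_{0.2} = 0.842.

Fisher's z: C = ½·ln((1+r)/(1−r)) = ½·ln(1.9851) = 0.3428.
n = ((z_{α} + z_β)/C)² + 3.
(2.326 + 0.842) / 0.3428 = 3.168 / 0.3428 = 9.242.
n = 9.242² + 3 = 85.41 + 3 = 88.4.
Round up.

n = 89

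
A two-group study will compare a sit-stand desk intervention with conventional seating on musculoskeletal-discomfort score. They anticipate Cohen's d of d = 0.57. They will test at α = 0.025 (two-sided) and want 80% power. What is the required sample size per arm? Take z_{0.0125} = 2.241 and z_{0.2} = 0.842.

For two independent groups with equal n: n = 2·((z_{α/2} + z_β) / d)².
z_{α/2} + z_β = 2.241 + 0.842 = 3.083.
n = 2 × (3.083 / 0.57)² = 2 × 5.409² = 2 × 29.25 = 58.5.
Round up to the next whole participant.

n = 59 per group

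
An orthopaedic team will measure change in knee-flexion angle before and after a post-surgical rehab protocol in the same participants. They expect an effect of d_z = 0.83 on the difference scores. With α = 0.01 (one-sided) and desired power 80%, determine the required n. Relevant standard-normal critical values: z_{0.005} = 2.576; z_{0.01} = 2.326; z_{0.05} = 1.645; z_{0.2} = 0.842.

n = 15 pairs

For a paired (one-sample on differences) test: n = ((z_{α} + z_β) / d)².
z_{α} + z_β = 2.326 + 0.842 = 3.168.
n = (3.168 / 0.83)² = 3.817² = 14.57.
Round up.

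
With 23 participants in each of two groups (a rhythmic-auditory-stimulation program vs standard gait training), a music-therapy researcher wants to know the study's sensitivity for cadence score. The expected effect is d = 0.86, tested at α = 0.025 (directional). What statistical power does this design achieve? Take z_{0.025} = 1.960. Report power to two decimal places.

For two equal groups, power = Φ(d·√(n/2) − z_{α}).
d·√(n/2) = 0.86 × √(23/2) = 0.86 × 3.391 = 2.916.
z_β = 2.916 − 1.960 = 0.956.
Power = Φ(0.956) = 0.831.

power ≈ 0.83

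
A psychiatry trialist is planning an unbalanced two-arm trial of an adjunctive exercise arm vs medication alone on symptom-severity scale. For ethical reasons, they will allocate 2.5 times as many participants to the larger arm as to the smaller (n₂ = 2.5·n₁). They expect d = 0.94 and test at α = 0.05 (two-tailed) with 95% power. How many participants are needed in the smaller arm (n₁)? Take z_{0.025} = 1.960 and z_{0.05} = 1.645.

n₁ = 21

With allocation ratio k = n₂/n₁ = 2.5, Var(x̄₁−x̄₂) = σ²(1/n₁ + 1/(k·n₁)) = σ²·(k+1)/(k·n₁).
So n₁ = (1 + 1/k)·((z_{α/2} + z_β)/d)² = 1.400 × (3.605/0.94)².
n₁ = 1.400 × 14.71 = 20.6.
Round up: n₁ = 21, giving n₂ = ⌈2.5 × 21⌉ = ⌈52.5⌉ = 53.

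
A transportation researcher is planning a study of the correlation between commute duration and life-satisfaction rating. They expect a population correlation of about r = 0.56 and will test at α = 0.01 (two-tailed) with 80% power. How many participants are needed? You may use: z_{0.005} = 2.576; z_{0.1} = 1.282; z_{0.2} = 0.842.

n = 33

Fisher's z: C = ½·ln((1+r)/(1−r)) = ½·ln(3.5455) = 0.6328.
n = ((z_{α/2} + z_β)/C)² + 3.
(2.576 + 0.842) / 0.6328 = 3.418 / 0.6328 = 5.401.
n = 5.401² + 3 = 29.18 + 3 = 32.2.
Round up.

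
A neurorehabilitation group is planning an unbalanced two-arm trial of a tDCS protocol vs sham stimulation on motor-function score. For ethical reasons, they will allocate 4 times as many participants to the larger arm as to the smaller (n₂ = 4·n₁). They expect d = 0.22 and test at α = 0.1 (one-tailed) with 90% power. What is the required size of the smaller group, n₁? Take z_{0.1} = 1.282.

With allocation ratio k = n₂/n₁ = 4, Var(x̄₁−x̄₂) = σ²(1/n₁ + 1/(k·n₁)) = σ²·(k+1)/(k·n₁).
So n₁ = (1 + 1/k)·((z_{α} + z_β)/d)² = 1.250 × (2.564/0.22)².
n₁ = 1.250 × 135.83 = 169.8.
Round up: n₁ = 170, giving n₂ = 4 × 170 = 680.

n₁ = 170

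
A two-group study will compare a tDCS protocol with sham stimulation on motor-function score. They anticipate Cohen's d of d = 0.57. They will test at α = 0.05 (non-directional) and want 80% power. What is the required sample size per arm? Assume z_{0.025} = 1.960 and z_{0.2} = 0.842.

For two independent groups with equal n: n = 2·((z_{α/2} + z_β) / d)².
z_{α/2} + z_β = 1.960 + 0.842 = 2.802.
n = 2 × (2.802 / 0.57)² = 2 × 4.916² = 2 × 24.16 = 48.3.
Round up to the next whole participant.

n = 49 per group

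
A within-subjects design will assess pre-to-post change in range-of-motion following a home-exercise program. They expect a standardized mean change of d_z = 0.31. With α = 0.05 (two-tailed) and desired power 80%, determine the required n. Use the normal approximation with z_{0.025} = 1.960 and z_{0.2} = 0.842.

For a paired (one-sample on differences) test: n = ((z_{α/2} + z_β) / d)².
z_{α/2} + z_β = 1.960 + 0.842 = 2.802.
n = (2.802 / 0.31)² = 9.039² = 81.70.
Round up.

n = 82 pairs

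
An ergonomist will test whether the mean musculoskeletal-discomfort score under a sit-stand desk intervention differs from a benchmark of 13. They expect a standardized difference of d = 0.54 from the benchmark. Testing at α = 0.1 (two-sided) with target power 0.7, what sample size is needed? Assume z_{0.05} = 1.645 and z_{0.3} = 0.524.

For a one-sample test: n = ((z_{α/2} + z_β) / d)².
z_{α/2} + z_β = 1.645 + 0.524 = 2.169.
n = (2.169 / 0.54)² = 4.017² = 16.13.
Round up.

n = 17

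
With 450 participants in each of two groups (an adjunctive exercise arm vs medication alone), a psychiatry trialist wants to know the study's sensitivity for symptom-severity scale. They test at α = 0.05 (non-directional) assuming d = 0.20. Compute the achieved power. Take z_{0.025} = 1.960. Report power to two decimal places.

power ≈ 0.85

For two equal groups, power = Φ(d·√(n/2) − z_{α/2}).
d·√(n/2) = 0.20 × √(450/2) = 0.20 × 15.000 = 3.000.
z_β = 3.000 − 1.960 = 1.040.
Power = Φ(1.040) = 0.851.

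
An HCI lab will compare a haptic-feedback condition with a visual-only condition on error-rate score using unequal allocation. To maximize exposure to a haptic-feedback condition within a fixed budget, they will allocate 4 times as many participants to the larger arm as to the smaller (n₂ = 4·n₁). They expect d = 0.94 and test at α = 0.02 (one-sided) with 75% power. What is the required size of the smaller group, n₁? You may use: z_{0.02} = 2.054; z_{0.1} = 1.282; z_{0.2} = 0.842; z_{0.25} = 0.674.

With allocation ratio k = n₂/n₁ = 4, Var(x̄₁−x̄₂) = σ²(1/n₁ + 1/(k·n₁)) = σ²·(k+1)/(k·n₁).
So n₁ = (1 + 1/k)·((z_{α} + z_β)/d)² = 1.250 × (2.728/0.94)².
n₁ = 1.250 × 8.42 = 10.5.
Round up: n₁ = 11, giving n₂ = 4 × 11 = 44.

n₁ = 11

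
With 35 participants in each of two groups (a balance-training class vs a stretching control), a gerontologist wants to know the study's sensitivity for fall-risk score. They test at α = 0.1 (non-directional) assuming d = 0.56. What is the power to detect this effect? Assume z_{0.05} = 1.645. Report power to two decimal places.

power ≈ 0.76

For two equal groups, power = Φ(d·√(n/2) − z_{α/2}).
d·√(n/2) = 0.56 × √(35/2) = 0.56 × 4.183 = 2.343.
z_β = 2.343 − 1.645 = 0.698.
Power = Φ(0.698) = 0.757.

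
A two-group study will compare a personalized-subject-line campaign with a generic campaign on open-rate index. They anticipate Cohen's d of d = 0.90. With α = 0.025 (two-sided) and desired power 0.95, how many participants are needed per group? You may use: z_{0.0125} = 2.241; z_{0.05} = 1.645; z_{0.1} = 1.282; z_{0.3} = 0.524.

n = 38 per group

For two independent groups with equal n: n = 2·((z_{α/2} + z_β) / d)².
z_{α/2} + z_β = 2.241 + 1.645 = 3.886.
n = 2 × (3.886 / 0.90)² = 2 × 4.318² = 2 × 18.64 = 37.3.
Round up to the next whole participant.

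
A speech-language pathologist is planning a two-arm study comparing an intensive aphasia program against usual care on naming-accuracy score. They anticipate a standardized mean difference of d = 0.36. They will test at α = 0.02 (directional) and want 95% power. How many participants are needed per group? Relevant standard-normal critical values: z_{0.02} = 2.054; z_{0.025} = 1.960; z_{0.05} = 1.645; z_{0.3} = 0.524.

n = 212 per group

For two independent groups with equal n: n = 2·((z_{α} + z_β) / d)².
z_{α} + z_β = 2.054 + 1.645 = 3.699.
n = 2 × (3.699 / 0.36)² = 2 × 10.275² = 2 × 105.58 = 211.2.
Round up to the next whole participant.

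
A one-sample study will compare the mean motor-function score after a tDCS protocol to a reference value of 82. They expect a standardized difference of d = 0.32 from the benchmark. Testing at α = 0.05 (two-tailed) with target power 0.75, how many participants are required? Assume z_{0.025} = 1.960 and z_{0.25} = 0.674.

For a one-sample test: n = ((z_{α/2} + z_β) / d)².
z_{α/2} + z_β = 1.960 + 0.674 = 2.634.
n = (2.634 / 0.32)² = 8.231² = 67.75.
Round up.

n = 68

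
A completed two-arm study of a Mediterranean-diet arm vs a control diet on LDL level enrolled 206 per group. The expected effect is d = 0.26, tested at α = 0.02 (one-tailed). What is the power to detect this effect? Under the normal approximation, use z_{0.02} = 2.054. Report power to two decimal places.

power ≈ 0.72

For two equal groups, power = Φ(d·√(n/2) − z_{α}).
d·√(n/2) = 0.26 × √(206/2) = 0.26 × 10.149 = 2.639.
z_β = 2.639 − 2.054 = 0.585.
Power = Φ(0.585) = 0.721.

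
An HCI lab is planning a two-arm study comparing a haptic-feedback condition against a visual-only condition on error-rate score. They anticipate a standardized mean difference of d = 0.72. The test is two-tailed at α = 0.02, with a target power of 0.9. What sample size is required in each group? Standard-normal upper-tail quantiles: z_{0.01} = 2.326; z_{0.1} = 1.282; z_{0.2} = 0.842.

For two independent groups with equal n: n = 2·((z_{α/2} + z_β) / d)².
z_{α/2} + z_β = 2.326 + 1.282 = 3.608.
n = 2 × (3.608 / 0.72)² = 2 × 5.011² = 2 × 25.11 = 50.2.
Round up to the next whole participant.

n = 51 per group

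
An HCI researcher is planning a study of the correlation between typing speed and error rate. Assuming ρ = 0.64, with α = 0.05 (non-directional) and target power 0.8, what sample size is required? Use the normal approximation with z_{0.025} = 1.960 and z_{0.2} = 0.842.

n = 17

Fisher's z: C = ½·ln((1+r)/(1−r)) = ½·ln(4.5556) = 0.7582.
n = ((z_{α/2} + z_β)/C)² + 3.
(1.960 + 0.842) / 0.7582 = 2.802 / 0.7582 = 3.696.
n = 3.696² + 3 = 13.66 + 3 = 16.7.
Round up.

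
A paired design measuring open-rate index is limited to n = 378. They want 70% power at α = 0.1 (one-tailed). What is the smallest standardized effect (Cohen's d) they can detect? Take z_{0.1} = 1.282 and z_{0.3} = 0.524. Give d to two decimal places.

For a single sample (or paired design) of n = 378: d_min = (z_{α} + z_β)/√n.
z-sum = 1.282 + 0.524 = 1.806.
d_min = 1.806 / √378 = 1.806 / 19.442 = 0.093.

d_min ≈ 0.09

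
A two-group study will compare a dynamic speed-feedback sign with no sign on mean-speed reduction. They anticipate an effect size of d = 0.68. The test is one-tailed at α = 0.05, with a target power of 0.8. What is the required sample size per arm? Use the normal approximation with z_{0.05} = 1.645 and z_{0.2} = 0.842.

For two independent groups with equal n: n = 2·((z_{α} + z_β) / d)².
z_{α} + z_β = 1.645 + 0.842 = 2.487.
n = 2 × (2.487 / 0.68)² = 2 × 3.657² = 2 × 13.38 = 26.8.
Round up to the next whole participant.

n = 27 per group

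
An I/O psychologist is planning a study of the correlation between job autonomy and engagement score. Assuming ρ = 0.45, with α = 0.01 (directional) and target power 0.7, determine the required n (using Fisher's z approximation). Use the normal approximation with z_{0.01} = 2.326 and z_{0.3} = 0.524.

Fisher's z: C = ½·ln((1+r)/(1−r)) = ½·ln(2.6364) = 0.4847.
n = ((z_{α} + z_β)/C)² + 3.
(2.326 + 0.524) / 0.4847 = 2.850 / 0.4847 = 5.880.
n = 5.880² + 3 = 34.57 + 3 = 37.6.
Round up.

n = 38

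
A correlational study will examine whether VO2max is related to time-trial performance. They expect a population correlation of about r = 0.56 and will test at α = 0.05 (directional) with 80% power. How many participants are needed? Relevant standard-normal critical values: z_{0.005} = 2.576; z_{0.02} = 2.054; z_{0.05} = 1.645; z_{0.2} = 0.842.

Fisher's z: C = ½·ln((1+r)/(1−r)) = ½·ln(3.5455) = 0.6328.
n = ((z_{α} + z_β)/C)² + 3.
(1.645 + 0.842) / 0.6328 = 2.487 / 0.6328 = 3.930.
n = 3.930² + 3 = 15.45 + 3 = 18.4.
Round up.

n = 19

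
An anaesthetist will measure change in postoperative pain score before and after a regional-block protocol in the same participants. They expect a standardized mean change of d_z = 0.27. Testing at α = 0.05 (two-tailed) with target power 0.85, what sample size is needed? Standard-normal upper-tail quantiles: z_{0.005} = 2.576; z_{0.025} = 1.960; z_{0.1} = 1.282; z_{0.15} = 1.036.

For a paired (one-sample on differences) test: n = ((z_{α/2} + z_β) / d)².
z_{α/2} + z_β = 1.960 + 1.036 = 2.996.
n = (2.996 / 0.27)² = 11.096² = 123.13.
Round up.

n = 124 pairs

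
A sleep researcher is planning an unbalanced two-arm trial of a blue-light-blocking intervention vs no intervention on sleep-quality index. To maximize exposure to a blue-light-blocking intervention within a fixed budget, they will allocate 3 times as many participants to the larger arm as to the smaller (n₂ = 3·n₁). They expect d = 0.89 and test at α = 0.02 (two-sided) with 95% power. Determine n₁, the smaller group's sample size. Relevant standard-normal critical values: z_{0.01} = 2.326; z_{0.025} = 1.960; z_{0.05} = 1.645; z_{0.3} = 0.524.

With allocation ratio k = n₂/n₁ = 3, Var(x̄₁−x̄₂) = σ²(1/n₁ + 1/(k·n₁)) = σ²·(k+1)/(k·n₁).
So n₁ = (1 + 1/k)·((z_{α/2} + z_β)/d)² = 1.333 × (3.971/0.89)².
n₁ = 1.333 × 19.91 = 26.5.
Round up: n₁ = 27, giving n₂ = 3 × 27 = 81.

n₁ = 27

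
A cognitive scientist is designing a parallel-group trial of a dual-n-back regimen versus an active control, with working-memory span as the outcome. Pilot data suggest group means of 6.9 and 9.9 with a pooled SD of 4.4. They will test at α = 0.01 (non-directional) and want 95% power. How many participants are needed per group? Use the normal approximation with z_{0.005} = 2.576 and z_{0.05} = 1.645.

Cohen's d = |M₁ − M₂| / SD_pooled = |6.9 − 9.9| / 4.4 = 3.0 / 4.4 = 0.682.
For two independent groups with equal n: n = 2·((z_{α/2} + z_β) / d)².
z_{α/2} + z_β = 2.576 + 1.645 = 4.221.
n = 2 × (4.221 / 0.682)² = 2 × 6.189² = 2 × 38.31 = 76.6.
Round up to the next whole participant.

n = 77 per group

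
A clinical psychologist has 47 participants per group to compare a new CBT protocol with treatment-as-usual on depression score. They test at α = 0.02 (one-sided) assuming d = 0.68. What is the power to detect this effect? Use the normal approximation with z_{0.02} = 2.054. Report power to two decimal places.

power ≈ 0.89

For two equal groups, power = Φ(d·√(n/2) − z_{α}).
d·√(n/2) = 0.68 × √(47/2) = 0.68 × 4.848 = 3.296.
z_β = 3.296 − 2.054 = 1.242.
Power = Φ(1.242) = 0.893.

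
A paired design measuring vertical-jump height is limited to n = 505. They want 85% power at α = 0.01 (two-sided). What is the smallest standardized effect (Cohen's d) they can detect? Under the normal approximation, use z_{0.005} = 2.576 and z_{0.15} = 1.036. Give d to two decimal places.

For a single sample (or paired design) of n = 505: d_min = (z_{α/2} + z_β)/√n.
z-sum = 2.576 + 1.036 = 3.612.
d_min = 3.612 / √505 = 3.612 / 22.472 = 0.161.

d_min ≈ 0.16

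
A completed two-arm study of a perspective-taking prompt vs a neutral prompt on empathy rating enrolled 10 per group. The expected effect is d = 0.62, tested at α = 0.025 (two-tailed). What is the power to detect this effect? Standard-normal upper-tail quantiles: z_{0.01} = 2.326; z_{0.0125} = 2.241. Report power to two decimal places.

For two equal groups, power = Φ(d·√(n/2) − z_{α/2}).
d·√(n/2) = 0.62 × √(10/2) = 0.62 × 2.236 = 1.386.
z_β = 1.386 − 2.241 = -0.855.
Power = Φ(-0.855) = 0.196.

power ≈ 0.20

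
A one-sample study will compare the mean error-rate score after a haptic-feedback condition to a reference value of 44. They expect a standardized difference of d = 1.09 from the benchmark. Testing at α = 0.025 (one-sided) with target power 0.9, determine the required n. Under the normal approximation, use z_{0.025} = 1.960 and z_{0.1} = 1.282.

n = 9

For a one-sample test: n = ((z_{α} + z_β) / d)².
z_{α} + z_β = 1.960 + 1.282 = 3.242.
n = (3.242 / 1.09)² = 2.974² = 8.85.
Round up.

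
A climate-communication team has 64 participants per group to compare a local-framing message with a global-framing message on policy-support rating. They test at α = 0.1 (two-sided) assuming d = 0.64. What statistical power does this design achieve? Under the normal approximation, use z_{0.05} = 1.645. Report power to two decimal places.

power ≈ 0.98

For two equal groups, power = Φ(d·√(n/2) − z_{α/2}).
d·√(n/2) = 0.64 × √(64/2) = 0.64 × 5.657 = 3.620.
z_β = 3.620 − 1.645 = 1.975.
Power = Φ(1.975) = 0.976.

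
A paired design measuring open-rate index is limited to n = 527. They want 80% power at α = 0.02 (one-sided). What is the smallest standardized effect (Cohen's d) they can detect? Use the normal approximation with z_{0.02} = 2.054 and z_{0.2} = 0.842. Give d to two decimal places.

For a single sample (or paired design) of n = 527: d_min = (z_{α} + z_β)/√n.
z-sum = 2.054 + 0.842 = 2.896.
d_min = 2.896 / √527 = 2.896 / 22.956 = 0.126.

d_min ≈ 0.13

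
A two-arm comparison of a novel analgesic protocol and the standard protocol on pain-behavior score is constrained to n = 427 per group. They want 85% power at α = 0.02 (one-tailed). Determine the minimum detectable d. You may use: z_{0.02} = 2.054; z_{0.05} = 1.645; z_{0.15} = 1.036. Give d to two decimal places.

For two independent groups of n = 427 each: d_min = (z_{α} + z_β)·√(2/n).
z-sum = 2.054 + 1.036 = 3.090.
d_min = 3.090 × √(2/427) = 3.090 × 0.0684 = 0.211.

d_min ≈ 0.21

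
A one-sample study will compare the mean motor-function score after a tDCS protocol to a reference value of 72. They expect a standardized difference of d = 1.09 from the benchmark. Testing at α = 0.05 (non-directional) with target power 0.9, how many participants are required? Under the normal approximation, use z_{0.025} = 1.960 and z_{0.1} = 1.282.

For a one-sample test: n = ((z_{α/2} + z_β) / d)².
z_{α/2} + z_β = 1.960 + 1.282 = 3.242.
n = (3.242 / 1.09)² = 2.974² = 8.85.
Round up.

n = 9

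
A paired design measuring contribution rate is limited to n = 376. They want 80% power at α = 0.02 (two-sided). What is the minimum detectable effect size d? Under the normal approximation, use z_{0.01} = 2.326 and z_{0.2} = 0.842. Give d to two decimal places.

For a single sample (or paired design) of n = 376: d_min = (z_{α/2} + z_β)/√n.
z-sum = 2.326 + 0.842 = 3.168.
d_min = 3.168 / √376 = 3.168 / 19.391 = 0.163.

d_min ≈ 0.16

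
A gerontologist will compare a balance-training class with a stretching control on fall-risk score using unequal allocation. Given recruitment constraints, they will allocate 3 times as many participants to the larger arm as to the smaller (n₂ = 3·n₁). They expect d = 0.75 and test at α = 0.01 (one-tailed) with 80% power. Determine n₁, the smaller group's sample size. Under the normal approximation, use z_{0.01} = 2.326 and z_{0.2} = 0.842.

With allocation ratio k = n₂/n₁ = 3, Var(x̄₁−x̄₂) = σ²(1/n₁ + 1/(k·n₁)) = σ²·(k+1)/(k·n₁).
So n₁ = (1 + 1/k)·((z_{α} + z_β)/d)² = 1.333 × (3.168/0.75)².
n₁ = 1.333 × 17.84 = 23.8.
Round up: n₁ = 24, giving n₂ = 3 × 24 = 72.

n₁ = 24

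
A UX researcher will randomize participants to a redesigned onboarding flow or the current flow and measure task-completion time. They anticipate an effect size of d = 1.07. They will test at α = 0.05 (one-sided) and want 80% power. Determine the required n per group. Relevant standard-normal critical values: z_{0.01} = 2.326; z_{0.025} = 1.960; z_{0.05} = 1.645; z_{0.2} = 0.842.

n = 11 per group

For two independent groups with equal n: n = 2·((z_{α} + z_β) / d)².
z_{α} + z_β = 1.645 + 0.842 = 2.487.
n = 2 × (2.487 / 1.07)² = 2 × 2.324² = 2 × 5.40 = 10.8.
Round up to the next whole participant.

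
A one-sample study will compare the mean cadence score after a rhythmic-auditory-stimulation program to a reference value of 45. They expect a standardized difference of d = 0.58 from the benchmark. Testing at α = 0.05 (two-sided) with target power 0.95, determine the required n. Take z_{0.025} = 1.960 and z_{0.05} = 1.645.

n = 39

For a one-sample test: n = ((z_{α/2} + z_β) / d)².
z_{α/2} + z_β = 1.960 + 1.645 = 3.605.
n = (3.605 / 0.58)² = 6.216² = 38.63.
Round up.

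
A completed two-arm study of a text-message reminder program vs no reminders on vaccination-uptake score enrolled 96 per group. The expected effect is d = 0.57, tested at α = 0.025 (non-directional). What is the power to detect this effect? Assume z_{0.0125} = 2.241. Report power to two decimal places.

For two equal groups, power = Φ(d·√(n/2) − z_{α/2}).
d·√(n/2) = 0.57 × √(96/2) = 0.57 × 6.928 = 3.949.
z_β = 3.949 − 2.241 = 1.708.
Power = Φ(1.708) = 0.956.

power ≈ 0.96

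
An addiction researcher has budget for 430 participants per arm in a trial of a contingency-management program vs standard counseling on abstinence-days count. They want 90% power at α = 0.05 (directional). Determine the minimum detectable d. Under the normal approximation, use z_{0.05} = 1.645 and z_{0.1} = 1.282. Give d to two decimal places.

d_min ≈ 0.20

For two independent groups of n = 430 each: d_min = (z_{α} + z_β)·√(2/n).
z-sum = 1.645 + 1.282 = 2.927.
d_min = 2.927 × √(2/430) = 2.927 × 0.0682 = 0.200.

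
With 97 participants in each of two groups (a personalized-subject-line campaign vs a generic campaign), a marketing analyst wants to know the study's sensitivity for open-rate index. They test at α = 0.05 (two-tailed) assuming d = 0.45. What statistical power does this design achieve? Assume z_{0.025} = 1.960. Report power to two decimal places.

power ≈ 0.88

For two equal groups, power = Φ(d·√(n/2) − z_{α/2}).
d·√(n/2) = 0.45 × √(97/2) = 0.45 × 6.964 = 3.134.
z_β = 3.134 − 1.960 = 1.174.
Power = Φ(1.174) = 0.880.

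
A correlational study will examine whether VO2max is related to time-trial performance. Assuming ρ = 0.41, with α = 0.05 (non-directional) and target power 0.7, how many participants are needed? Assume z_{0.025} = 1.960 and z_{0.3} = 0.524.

n = 36

Fisher's z: C = ½·ln((1+r)/(1−r)) = ½·ln(2.3898) = 0.4356.
n = ((z_{α/2} + z_β)/C)² + 3.
(1.960 + 0.524) / 0.4356 = 2.484 / 0.4356 = 5.702.
n = 5.702² + 3 = 32.52 + 3 = 35.5.
Round up.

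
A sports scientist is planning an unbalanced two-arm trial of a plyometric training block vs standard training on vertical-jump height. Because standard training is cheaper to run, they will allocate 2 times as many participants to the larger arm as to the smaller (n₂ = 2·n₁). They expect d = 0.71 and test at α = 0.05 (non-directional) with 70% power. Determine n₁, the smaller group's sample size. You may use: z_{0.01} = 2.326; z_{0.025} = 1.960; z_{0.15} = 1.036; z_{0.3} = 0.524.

With allocation ratio k = n₂/n₁ = 2, Var(x̄₁−x̄₂) = σ²(1/n₁ + 1/(k·n₁)) = σ²·(k+1)/(k·n₁).
So n₁ = (1 + 1/k)·((z_{α/2} + z_β)/d)² = 1.500 × (2.484/0.71)².
n₁ = 1.500 × 12.24 = 18.4.
Round up: n₁ = 19, giving n₂ = 2 × 19 = 38.

n₁ = 19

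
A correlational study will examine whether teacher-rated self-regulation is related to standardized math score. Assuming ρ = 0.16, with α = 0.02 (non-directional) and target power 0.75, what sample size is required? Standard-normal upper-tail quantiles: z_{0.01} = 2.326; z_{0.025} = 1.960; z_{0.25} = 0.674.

Fisher's z: C = ½·ln((1+r)/(1−r)) = ½·ln(1.3810) = 0.1614.
n = ((z_{α/2} + z_β)/C)² + 3.
(2.326 + 0.674) / 0.1614 = 3.000 / 0.1614 = 18.587.
n = 18.587² + 3 = 345.49 + 3 = 348.5.
Round up.

n = 349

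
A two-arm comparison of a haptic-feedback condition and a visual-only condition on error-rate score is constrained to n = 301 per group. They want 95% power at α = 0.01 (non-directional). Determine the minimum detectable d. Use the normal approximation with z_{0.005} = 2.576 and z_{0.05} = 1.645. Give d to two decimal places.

d_min ≈ 0.34

For two independent groups of n = 301 each: d_min = (z_{α/2} + z_β)·√(2/n).
z-sum = 2.576 + 1.645 = 4.221.
d_min = 4.221 × √(2/301) = 4.221 × 0.0815 = 0.344.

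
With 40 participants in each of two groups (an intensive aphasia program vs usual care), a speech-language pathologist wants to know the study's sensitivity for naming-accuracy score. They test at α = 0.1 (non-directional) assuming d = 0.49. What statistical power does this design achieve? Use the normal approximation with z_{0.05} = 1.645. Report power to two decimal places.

power ≈ 0.71

For two equal groups, power = Φ(d·√(n/2) − z_{α/2}).
d·√(n/2) = 0.49 × √(40/2) = 0.49 × 4.472 = 2.191.
z_β = 2.191 − 1.645 = 0.546.
Power = Φ(0.546) = 0.708.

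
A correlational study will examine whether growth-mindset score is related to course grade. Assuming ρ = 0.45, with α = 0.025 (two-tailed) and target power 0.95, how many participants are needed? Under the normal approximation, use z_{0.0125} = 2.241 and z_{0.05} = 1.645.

n = 68

Fisher's z: C = ½·ln((1+r)/(1−r)) = ½·ln(2.6364) = 0.4847.
n = ((z_{α/2} + z_β)/C)² + 3.
(2.241 + 1.645) / 0.4847 = 3.886 / 0.4847 = 8.017.
n = 8.017² + 3 = 64.28 + 3 = 67.3.
Round up.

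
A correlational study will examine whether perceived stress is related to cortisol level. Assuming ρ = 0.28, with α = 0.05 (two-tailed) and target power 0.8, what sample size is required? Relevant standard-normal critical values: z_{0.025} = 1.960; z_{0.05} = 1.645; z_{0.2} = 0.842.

Fisher's z: C = ½·ln((1+r)/(1−r)) = ½·ln(1.7778) = 0.2877.
n = ((z_{α/2} + z_β)/C)² + 3.
(1.960 + 0.842) / 0.2877 = 2.802 / 0.2877 = 9.739.
n = 9.739² + 3 = 94.85 + 3 = 97.9.
Round up.

n = 98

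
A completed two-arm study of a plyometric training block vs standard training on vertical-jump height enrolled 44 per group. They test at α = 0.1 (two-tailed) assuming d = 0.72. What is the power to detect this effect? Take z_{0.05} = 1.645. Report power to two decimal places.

For two equal groups, power = Φ(d·√(n/2) − z_{α/2}).
d·√(n/2) = 0.72 × √(44/2) = 0.72 × 4.690 = 3.377.
z_β = 3.377 − 1.645 = 1.732.
Power = Φ(1.732) = 0.958.

power ≈ 0.96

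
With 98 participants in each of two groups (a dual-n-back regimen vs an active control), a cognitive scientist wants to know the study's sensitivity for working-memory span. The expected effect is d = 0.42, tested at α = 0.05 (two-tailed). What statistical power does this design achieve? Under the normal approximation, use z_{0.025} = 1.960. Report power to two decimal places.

power ≈ 0.84

For two equal groups, power = Φ(d·√(n/2) − z_{α/2}).
d·√(n/2) = 0.42 × √(98/2) = 0.42 × 7.000 = 2.940.
z_β = 2.940 − 1.960 = 0.980.
Power = Φ(0.980) = 0.836.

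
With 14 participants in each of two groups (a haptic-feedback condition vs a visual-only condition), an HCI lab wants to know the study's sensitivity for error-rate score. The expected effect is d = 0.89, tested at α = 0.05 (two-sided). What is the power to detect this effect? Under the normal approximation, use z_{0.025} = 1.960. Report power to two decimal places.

power ≈ 0.65

For two equal groups, power = Φ(d·√(n/2) − z_{α/2}).
d·√(n/2) = 0.89 × √(14/2) = 0.89 × 2.646 = 2.355.
z_β = 2.355 − 1.960 = 0.395.
Power = Φ(0.395) = 0.653.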